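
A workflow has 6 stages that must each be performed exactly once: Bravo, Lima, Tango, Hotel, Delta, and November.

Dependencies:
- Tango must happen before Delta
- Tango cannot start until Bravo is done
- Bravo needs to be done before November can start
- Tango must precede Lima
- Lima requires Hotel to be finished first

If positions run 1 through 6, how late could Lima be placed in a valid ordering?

6

Nothing depends on Lima, so it can be the final stage, position 6.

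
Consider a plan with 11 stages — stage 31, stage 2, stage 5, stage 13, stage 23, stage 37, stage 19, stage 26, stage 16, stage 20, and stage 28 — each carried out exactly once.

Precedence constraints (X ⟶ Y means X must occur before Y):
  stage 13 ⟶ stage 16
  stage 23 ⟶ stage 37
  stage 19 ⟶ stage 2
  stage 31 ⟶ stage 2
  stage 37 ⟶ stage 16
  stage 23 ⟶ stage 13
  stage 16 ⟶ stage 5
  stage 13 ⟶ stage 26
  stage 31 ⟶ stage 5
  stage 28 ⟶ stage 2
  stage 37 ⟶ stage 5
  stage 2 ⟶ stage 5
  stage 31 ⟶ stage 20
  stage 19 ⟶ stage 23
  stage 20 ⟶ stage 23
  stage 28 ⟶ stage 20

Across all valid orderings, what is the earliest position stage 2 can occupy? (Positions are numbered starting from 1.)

4

The stages that are forced before stage 2, directly or transitively, are stage 31, stage 19, stage 28. That's 3 stages.
So at minimum 3 stages come before stage 2, putting stage 2 no earlier than position 4. That position is achievable by scheduling exactly those predecessors first.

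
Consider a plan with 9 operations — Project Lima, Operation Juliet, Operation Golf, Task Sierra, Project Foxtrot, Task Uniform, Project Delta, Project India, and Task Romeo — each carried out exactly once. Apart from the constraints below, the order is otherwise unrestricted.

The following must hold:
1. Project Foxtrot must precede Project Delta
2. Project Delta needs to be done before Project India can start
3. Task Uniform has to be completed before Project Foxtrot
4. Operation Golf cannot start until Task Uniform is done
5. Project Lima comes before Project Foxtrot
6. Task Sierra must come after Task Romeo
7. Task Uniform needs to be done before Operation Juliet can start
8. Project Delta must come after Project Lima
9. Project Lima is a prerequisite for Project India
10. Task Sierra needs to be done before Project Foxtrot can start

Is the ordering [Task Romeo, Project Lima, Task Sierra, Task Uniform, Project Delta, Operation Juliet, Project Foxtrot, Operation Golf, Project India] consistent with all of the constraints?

No

Here Project Foxtrot comes after Project Delta.
Since Project Foxtrot is required before Project Delta, the ordering is invalid.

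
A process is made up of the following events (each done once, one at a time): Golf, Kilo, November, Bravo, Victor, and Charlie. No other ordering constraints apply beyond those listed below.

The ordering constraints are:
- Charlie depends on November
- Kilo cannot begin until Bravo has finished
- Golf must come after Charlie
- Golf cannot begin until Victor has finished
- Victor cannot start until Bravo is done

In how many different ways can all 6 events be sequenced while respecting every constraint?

26

The events with no prerequisites are November, Bravo; any of them can be placed first.
Enumerating by repeatedly choosing an available event (one whose prerequisites are all placed) gives 26 distinct complete orderings.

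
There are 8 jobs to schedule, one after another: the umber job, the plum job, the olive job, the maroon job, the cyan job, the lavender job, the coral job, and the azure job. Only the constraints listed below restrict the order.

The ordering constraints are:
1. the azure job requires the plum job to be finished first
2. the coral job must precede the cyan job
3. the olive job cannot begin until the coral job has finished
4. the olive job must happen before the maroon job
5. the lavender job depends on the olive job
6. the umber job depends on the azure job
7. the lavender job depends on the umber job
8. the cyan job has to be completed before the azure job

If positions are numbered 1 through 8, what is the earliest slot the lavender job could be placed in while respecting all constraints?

7

The jobs that are forced before the lavender job, directly or transitively, are the umber job, the plum job, the olive job, the cyan job, the coral job, the azure job. That's 6 jobs.
With 6 mandatory predecessors, the earliest the lavender job can sit is position 6+1 = 7, and placing just those 6 first achieves it.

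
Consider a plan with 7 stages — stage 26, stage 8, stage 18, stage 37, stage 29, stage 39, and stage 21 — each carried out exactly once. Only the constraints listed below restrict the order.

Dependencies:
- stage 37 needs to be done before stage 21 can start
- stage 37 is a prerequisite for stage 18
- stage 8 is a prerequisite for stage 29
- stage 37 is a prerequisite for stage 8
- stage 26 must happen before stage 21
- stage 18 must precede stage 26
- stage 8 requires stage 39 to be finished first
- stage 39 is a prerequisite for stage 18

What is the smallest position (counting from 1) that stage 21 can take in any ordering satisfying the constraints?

Working backwards through the constraints from stage 21, its full set of required predecessors is stage 26, stage 18, stage 37, stage 39 — 4 of them.
So at minimum 4 stages come before stage 21, putting stage 21 no earlier than position 5. That position is achievable by scheduling exactly those predecessors first.

5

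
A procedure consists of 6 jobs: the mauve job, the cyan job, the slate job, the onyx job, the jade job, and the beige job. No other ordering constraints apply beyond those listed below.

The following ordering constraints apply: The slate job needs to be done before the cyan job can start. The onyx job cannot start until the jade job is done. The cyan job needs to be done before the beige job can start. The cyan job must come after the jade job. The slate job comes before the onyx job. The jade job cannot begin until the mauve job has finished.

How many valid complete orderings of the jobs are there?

9

2 jobs have no prerequisites (the mauve job, the slate job), so any of them could come first.
Counting all ways to extend the partial order to a total order gives 9.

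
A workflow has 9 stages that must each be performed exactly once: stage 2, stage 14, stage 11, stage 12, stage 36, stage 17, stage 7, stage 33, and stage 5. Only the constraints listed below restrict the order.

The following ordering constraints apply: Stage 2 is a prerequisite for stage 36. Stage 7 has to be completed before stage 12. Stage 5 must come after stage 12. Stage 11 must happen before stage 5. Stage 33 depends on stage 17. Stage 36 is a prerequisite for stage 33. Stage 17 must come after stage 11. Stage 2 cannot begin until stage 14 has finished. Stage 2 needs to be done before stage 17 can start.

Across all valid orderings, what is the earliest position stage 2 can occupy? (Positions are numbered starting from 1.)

Working backwards through the constraints from stage 2, its only required predecessor is stage 14.
With 1 mandatory predecessor, the earliest stage 2 can sit is position 1+1 = 2, and placing just that one first achieves it.

2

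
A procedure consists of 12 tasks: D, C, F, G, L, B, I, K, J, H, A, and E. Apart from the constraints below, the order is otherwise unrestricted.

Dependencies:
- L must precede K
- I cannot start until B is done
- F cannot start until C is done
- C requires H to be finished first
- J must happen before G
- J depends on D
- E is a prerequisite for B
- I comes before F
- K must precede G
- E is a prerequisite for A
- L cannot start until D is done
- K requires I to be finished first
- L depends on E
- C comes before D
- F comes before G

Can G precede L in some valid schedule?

Following L → K → G, L must precede G in every valid ordering.
Hence G can never be scheduled before L.

No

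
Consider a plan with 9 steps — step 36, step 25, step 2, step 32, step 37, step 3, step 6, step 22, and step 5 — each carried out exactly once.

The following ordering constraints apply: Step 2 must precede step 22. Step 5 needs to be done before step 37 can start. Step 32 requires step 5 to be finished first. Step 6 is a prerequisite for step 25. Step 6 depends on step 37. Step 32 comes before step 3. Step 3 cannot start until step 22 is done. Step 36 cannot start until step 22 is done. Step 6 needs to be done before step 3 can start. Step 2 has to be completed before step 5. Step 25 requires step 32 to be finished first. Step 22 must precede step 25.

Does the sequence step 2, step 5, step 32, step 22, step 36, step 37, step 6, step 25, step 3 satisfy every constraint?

Going through the constraints one by one, each required predecessor appears earlier in the sequence than its dependent — e.g. step 32 (position 3) is before step 3 (position 9), as required.

Yes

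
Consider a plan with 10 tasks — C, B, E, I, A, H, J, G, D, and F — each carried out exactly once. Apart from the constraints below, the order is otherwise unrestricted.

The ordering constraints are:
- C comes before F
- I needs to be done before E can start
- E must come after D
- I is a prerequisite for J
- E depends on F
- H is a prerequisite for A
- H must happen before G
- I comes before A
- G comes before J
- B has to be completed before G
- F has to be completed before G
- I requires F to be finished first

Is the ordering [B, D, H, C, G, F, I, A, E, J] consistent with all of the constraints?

No

Here F comes after G.
But one of the constraints requires F before G, so this ordering violates it.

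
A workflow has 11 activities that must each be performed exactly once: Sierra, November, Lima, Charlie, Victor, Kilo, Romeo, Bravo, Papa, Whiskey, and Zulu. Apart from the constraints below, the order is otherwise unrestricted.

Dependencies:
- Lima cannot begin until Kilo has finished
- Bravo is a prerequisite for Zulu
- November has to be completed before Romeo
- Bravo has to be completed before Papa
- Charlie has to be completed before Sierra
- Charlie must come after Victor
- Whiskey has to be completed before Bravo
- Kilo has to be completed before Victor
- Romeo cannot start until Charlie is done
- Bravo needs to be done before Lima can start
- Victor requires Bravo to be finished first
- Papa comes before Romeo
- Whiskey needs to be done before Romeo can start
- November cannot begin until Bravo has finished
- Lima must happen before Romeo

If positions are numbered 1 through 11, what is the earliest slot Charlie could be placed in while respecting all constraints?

5

Working backwards through the constraints from Charlie, its full set of required predecessors is Victor, Kilo, Bravo, Whiskey — 4 of them.
So at minimum 4 activities come before Charlie, putting Charlie no earlier than position 5. That position is achievable by scheduling exactly those predecessors first.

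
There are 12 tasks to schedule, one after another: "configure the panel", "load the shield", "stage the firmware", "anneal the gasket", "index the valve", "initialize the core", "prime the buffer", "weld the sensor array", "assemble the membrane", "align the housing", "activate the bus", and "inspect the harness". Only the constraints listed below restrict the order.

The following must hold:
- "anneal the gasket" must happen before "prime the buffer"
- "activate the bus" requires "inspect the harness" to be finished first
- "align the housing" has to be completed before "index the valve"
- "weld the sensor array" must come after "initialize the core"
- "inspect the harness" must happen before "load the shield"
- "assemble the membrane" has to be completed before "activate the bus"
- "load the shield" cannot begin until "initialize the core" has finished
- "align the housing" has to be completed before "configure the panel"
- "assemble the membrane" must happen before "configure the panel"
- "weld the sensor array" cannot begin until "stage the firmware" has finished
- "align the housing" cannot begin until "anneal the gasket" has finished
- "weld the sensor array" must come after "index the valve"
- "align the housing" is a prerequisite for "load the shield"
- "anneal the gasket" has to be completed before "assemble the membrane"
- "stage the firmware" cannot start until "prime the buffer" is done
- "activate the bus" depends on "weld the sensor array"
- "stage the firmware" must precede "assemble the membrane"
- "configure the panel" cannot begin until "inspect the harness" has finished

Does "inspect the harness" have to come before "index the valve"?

No

No chain of constraints connects "inspect the harness" to "index the valve" in either direction.
There exist valid orderings with "index the valve" before "inspect the harness", so "inspect the harness" is not required to come first.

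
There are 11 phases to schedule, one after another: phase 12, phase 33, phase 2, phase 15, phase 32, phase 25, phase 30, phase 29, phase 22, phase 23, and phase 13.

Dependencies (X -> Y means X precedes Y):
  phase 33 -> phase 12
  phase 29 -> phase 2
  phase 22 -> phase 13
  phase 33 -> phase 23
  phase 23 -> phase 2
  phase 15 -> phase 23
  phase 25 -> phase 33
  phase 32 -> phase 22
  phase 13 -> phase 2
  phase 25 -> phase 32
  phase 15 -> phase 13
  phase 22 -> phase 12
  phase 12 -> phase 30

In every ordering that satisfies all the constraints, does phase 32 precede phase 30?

Yes

There is a constraint chain phase 32 → phase 22 → phase 12 → phase 30.
That forces phase 32 before phase 30 in every valid schedule.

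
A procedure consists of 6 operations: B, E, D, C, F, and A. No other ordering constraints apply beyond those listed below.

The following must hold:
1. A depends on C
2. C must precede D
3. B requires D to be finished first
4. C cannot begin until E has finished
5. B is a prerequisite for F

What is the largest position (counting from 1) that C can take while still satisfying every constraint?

Every operation that must follow C has to come after it. Tracing all chains starting from C, those operations are: B, D, F, A — 4 in total.
With 4 mandatory successors out of 6 operations total, the latest slot for C is 6−4 = 2, and it's reachable by doing all non-successors before C.

2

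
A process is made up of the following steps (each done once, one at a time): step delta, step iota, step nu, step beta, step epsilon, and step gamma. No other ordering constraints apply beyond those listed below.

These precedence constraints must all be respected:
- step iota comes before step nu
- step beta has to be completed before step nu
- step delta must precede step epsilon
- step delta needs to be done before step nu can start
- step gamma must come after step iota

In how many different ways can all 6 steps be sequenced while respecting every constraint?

66

3 steps have no prerequisites (step delta, step iota, step beta), so any of them could come first.
Enumerating by repeatedly choosing an available step (one whose prerequisites are all placed) gives 66 distinct complete orderings.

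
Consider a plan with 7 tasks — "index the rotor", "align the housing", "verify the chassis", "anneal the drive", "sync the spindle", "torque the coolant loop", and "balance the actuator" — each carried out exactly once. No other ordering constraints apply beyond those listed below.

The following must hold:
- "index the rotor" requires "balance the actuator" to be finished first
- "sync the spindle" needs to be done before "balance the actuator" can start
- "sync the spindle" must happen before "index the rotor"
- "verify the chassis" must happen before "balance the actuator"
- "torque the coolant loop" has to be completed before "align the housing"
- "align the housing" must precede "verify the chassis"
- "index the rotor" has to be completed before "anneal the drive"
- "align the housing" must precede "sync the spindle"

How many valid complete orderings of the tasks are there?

2

Only "torque the coolant loop" has no prerequisites, so it must go first.
Systematically extending each partial ordering one task at a time and counting, there are 2 complete orderings.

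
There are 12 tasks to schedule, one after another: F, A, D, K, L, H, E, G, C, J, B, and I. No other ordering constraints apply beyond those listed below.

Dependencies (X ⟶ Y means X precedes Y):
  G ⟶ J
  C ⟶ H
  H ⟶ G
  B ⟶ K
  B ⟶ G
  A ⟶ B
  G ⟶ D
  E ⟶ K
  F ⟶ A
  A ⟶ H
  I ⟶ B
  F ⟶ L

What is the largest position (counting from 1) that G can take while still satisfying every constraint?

10

Following every chain forward from G, the tasks that must come later are D, J — 2 of them.
So at least 2 tasks follow G, putting G no later than position 10. That position is achievable by scheduling everything else first.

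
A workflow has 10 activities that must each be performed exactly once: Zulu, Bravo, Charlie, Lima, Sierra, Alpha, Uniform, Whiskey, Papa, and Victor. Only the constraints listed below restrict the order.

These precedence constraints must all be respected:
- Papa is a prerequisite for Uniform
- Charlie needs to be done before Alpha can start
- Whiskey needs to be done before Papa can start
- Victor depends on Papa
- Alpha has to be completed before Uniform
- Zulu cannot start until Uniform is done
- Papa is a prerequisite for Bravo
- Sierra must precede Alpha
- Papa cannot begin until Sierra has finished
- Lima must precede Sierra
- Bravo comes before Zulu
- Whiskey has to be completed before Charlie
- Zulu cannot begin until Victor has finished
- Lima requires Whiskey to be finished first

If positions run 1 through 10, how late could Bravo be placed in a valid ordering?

9

The only activity forced after Bravo (directly or by a chain) is Zulu.
So at least 1 activity follows Bravo, putting Bravo no later than position 9. That position is achievable by scheduling everything else first.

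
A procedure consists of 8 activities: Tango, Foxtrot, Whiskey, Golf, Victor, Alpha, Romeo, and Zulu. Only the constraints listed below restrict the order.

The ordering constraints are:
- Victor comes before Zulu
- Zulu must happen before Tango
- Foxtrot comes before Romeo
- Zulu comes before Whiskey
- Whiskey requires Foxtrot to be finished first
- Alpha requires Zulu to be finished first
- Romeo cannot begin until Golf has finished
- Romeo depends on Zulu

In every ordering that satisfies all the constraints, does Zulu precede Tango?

Tracing the constraints gives a chain: Zulu → Tango.
Hence Zulu necessarily comes before Tango.

Yes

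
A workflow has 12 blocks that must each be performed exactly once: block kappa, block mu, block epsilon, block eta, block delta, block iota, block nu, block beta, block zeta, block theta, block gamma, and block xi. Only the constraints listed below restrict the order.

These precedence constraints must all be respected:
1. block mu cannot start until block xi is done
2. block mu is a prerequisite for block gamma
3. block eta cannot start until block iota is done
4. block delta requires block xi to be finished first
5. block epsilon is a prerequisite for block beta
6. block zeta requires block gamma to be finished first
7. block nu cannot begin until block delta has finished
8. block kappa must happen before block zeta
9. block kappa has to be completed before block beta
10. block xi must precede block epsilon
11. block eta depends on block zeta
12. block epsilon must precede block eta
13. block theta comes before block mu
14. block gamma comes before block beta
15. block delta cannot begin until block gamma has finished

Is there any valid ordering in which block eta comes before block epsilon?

The constraints give a chain block epsilon → block eta, which forces block epsilon before block eta.
Hence block eta can never be scheduled before block epsilon.

No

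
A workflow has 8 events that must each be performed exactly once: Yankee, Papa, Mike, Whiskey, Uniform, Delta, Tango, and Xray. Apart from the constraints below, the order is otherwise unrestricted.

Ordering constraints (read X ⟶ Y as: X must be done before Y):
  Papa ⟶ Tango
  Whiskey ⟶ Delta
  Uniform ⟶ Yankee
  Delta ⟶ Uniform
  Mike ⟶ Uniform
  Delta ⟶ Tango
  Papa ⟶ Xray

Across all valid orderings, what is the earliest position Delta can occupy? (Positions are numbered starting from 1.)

2

Working backwards through the constraints from Delta, its only required predecessor is Whiskey.
So at minimum 1 event comes before Delta, putting Delta no earlier than position 2. That position is achievable by scheduling exactly that predecessor first.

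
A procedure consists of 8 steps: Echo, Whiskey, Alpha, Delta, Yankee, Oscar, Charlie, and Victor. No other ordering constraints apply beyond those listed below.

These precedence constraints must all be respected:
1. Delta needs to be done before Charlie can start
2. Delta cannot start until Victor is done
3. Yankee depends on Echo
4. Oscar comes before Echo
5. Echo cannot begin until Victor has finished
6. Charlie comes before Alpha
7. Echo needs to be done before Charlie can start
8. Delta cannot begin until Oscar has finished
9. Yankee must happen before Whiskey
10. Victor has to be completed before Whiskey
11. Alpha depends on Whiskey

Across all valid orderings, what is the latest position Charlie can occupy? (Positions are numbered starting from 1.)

7

The only step forced after Charlie (directly or by a chain) is Alpha.
So at least 1 step follows Charlie, putting Charlie no later than position 7. That position is achievable by scheduling everything else first.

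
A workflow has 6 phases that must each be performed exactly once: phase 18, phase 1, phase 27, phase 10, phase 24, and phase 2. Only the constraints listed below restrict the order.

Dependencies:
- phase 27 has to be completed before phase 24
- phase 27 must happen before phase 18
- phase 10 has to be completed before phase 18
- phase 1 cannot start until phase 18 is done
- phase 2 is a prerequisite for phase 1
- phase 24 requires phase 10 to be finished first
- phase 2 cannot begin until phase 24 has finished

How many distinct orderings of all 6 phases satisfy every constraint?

2 phases have no prerequisites (phase 27, phase 10), so any of them could come first.
Enumerating by repeatedly choosing an available phase (one whose prerequisites are all placed) gives 6 distinct complete orderings.

6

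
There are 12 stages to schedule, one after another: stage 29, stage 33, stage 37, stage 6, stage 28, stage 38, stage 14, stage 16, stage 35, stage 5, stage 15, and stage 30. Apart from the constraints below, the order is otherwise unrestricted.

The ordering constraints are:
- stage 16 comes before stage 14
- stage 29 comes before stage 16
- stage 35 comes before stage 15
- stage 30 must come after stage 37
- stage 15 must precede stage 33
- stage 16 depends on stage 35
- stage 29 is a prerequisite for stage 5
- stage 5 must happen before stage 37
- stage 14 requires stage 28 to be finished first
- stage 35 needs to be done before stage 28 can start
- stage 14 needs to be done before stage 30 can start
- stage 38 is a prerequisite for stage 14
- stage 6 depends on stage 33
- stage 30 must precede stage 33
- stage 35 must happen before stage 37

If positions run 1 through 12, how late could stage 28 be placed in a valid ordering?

8

The stages that are forced after stage 28, directly or by a chain of constraints, are stage 33, stage 6, stage 14, stage 30. That's 4 stages.
With 4 mandatory successors out of 12 stages total, the latest slot for stage 28 is 12−4 = 8, and it's reachable by doing all non-successors before stage 28.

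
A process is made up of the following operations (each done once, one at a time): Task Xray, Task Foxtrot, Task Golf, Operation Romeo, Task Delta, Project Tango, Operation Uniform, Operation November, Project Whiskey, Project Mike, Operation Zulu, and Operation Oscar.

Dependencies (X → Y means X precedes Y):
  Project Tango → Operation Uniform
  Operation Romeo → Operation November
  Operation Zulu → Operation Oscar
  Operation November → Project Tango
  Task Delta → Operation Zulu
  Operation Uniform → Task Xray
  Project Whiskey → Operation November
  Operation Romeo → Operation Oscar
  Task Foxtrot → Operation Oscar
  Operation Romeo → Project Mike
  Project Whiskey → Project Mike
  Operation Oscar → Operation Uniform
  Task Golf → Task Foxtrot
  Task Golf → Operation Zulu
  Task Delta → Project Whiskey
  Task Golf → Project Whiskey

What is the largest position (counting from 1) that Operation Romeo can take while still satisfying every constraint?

6

Every operation that must follow Operation Romeo has to come after it. Tracing all chains starting from Operation Romeo, those operations are: Task Xray, Project Tango, Operation Uniform, Operation November, Project Mike, Operation Oscar — 6 in total.
With 6 mandatory successors out of 12 operations total, the latest slot for Operation Romeo is 12−6 = 6, and it's reachable by doing all non-successors before Operation Romeo.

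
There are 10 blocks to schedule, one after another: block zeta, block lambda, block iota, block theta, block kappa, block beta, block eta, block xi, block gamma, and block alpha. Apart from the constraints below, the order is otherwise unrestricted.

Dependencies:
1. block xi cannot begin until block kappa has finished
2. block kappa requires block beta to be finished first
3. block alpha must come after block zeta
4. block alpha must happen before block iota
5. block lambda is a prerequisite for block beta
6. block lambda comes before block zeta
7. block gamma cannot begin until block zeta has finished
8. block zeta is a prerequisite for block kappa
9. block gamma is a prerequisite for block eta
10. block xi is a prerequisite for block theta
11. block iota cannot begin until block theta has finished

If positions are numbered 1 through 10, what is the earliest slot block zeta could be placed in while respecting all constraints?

2

Working backwards through the constraints from block zeta, its only required predecessor is block lambda.
So at minimum 1 block comes before block zeta, putting block zeta no earlier than position 2. That position is achievable by scheduling exactly that predecessor first.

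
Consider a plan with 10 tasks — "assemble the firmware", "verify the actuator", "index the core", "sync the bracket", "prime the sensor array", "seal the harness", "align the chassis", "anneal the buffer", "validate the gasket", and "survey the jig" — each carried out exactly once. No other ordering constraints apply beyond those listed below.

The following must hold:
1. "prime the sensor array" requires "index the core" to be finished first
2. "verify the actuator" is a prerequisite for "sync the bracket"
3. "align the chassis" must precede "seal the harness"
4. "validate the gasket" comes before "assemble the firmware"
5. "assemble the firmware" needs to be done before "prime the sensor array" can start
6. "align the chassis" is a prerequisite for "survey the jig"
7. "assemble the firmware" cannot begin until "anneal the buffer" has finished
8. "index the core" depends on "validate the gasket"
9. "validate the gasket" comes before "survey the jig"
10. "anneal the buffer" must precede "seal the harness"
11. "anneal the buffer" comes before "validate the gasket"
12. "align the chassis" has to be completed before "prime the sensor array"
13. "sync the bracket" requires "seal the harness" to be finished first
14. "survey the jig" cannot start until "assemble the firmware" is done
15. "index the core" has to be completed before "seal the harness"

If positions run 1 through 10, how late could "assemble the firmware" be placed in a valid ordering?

Following every chain forward from "assemble the firmware", the tasks that must come later are "prime the sensor array", "survey the jig" — 2 of them.
With 2 mandatory successors out of 10 tasks total, the latest slot for "assemble the firmware" is 10−2 = 8, and it's reachable by doing all non-successors before "assemble the firmware".

8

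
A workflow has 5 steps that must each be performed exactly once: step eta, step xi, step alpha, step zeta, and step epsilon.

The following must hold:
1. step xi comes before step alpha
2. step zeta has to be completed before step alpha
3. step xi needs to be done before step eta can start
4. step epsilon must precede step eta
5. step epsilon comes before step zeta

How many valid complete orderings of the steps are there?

8

2 steps have no prerequisites (step xi, step epsilon), so any of them could come first.
Counting all ways to extend the partial order to a total order gives 8.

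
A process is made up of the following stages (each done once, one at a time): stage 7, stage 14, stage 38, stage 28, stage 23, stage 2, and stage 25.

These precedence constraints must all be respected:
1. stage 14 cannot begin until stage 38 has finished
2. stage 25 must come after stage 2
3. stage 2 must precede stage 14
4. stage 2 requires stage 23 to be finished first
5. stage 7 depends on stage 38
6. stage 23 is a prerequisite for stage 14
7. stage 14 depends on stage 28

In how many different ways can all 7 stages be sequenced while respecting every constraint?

134

3 stages have no prerequisites (stage 38, stage 28, stage 23), so any of them could come first.
Systematically extending each partial ordering one stage at a time and counting, there are 134 complete orderings.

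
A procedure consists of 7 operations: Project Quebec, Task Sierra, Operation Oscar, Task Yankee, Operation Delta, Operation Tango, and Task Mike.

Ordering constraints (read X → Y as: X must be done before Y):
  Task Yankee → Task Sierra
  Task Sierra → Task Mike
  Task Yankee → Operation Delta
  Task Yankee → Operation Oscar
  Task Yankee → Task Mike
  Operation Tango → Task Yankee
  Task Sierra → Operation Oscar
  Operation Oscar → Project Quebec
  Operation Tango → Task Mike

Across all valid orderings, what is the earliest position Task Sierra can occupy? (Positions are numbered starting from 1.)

3

Working backwards through the constraints from Task Sierra, its full set of required predecessors is Task Yankee, Operation Tango — 2 of them.
So at minimum 2 operations come before Task Sierra, putting Task Sierra no earlier than position 3. That position is achievable by scheduling exactly those predecessors first.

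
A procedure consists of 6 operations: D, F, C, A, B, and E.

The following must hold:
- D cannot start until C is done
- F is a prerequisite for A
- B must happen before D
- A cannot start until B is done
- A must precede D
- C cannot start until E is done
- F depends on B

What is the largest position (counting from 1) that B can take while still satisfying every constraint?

3

The operations that are forced after B, directly or by a chain of constraints, are D, F, A. That's 3 operations.
With 3 mandatory successors out of 6 operations total, the latest slot for B is 6−3 = 3, and it's reachable by doing all non-successors before B.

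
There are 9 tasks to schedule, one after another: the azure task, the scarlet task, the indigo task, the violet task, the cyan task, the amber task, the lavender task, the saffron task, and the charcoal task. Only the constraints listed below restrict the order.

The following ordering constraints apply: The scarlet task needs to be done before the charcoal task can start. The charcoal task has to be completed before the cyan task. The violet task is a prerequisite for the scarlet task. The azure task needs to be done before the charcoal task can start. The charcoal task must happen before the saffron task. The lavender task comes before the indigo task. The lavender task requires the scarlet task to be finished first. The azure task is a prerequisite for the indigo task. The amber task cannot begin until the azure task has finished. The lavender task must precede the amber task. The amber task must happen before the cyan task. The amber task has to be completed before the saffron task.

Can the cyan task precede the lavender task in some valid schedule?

No

The constraints give a chain the lavender task → the amber task → the cyan task, which forces the lavender task before the cyan task.
So no valid ordering can have the cyan task before the lavender task.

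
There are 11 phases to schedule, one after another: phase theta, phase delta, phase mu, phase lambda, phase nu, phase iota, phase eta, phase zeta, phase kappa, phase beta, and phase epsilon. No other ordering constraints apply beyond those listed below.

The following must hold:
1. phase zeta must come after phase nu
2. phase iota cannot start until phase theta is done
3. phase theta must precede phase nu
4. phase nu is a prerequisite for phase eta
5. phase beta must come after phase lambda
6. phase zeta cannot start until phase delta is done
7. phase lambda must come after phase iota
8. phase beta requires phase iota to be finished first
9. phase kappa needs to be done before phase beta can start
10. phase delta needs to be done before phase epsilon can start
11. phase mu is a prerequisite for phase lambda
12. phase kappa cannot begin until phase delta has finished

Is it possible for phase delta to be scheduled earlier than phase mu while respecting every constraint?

Yes

Nothing in the constraints forces phase mu before phase delta — there is no chain from phase mu to phase delta.
So a valid ordering placing phase delta earlier than phase mu exists.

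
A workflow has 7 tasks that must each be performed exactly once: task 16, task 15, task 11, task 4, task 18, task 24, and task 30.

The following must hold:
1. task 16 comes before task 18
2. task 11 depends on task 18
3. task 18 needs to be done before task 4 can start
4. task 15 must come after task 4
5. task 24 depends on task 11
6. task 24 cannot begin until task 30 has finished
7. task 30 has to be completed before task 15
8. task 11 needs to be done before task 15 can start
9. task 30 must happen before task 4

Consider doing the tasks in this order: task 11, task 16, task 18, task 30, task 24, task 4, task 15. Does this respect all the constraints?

The sequence places task 11 ahead of task 18.
Since task 18 is required before task 11, the ordering is invalid.

No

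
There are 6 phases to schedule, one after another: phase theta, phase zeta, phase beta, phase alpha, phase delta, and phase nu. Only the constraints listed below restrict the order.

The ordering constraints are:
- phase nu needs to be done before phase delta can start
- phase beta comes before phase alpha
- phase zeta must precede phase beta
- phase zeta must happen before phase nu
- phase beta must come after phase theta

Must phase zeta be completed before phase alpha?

There is a constraint chain phase zeta → phase beta → phase alpha.
That forces phase zeta before phase alpha in every valid schedule.

Yes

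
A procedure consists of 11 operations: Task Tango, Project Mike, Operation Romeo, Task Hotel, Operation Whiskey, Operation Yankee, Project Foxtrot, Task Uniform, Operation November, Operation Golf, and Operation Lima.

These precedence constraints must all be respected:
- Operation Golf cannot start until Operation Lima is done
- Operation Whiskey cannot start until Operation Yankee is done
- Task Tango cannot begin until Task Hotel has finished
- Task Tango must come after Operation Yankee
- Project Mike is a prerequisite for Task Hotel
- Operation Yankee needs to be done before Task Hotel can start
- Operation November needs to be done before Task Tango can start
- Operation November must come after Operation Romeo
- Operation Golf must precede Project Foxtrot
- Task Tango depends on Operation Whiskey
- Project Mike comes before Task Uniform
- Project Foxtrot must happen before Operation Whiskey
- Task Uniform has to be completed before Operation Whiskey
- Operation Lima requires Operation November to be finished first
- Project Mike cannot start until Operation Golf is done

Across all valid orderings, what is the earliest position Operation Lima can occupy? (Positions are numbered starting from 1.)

3

Working backwards through the constraints from Operation Lima, its full set of required predecessors is Operation Romeo, Operation November — 2 of them.
So at minimum 2 operations come before Operation Lima, putting Operation Lima no earlier than position 3. That position is achievable by scheduling exactly those predecessors first.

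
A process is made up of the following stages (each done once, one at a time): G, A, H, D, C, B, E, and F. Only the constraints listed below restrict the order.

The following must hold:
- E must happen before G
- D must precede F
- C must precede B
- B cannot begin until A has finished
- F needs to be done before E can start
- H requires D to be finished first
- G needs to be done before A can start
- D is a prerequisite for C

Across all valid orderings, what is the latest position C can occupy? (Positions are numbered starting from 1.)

Following the constraints forward from C, its only required successor is B.
With 1 mandatory successor out of 8 stages total, the latest slot for C is 8−1 = 7, and it's reachable by doing all non-successors before C.

7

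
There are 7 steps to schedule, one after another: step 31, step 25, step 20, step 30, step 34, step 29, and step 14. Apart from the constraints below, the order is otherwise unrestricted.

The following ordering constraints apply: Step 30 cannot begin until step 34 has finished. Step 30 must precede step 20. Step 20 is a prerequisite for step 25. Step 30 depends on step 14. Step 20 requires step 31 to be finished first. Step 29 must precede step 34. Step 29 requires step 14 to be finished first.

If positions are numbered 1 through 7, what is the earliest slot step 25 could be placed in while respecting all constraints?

Every step that must precede step 25 has to come before it. Tracing all chains that end at step 25, those steps are: step 31, step 20, step 30, step 34, step 29, step 14 — 6 in total.
With 6 mandatory predecessors, the earliest step 25 can sit is position 6+1 = 7, and placing just those 6 first achieves it.

7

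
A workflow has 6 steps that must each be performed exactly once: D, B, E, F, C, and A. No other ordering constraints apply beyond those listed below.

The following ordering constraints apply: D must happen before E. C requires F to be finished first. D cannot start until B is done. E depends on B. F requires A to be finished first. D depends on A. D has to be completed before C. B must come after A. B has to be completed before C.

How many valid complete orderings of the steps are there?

7

Only A has no prerequisites, so it must go first.
Counting all ways to extend the partial order to a total order gives 7.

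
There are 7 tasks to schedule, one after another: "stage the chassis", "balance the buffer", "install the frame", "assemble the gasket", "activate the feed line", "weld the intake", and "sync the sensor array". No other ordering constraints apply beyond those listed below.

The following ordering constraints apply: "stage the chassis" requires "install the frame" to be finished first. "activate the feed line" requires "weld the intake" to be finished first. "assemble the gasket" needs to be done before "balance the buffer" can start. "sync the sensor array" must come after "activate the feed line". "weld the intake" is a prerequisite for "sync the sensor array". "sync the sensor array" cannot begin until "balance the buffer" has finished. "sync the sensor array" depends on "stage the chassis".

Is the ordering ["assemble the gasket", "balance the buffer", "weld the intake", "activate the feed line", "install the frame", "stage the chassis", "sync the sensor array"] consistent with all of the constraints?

Checking each listed constraint against this order: for instance, "balance the buffer" is in position 2 and "sync the sensor array" in position 7, so that constraint holds — and the remaining constraints check out the same way.

Yes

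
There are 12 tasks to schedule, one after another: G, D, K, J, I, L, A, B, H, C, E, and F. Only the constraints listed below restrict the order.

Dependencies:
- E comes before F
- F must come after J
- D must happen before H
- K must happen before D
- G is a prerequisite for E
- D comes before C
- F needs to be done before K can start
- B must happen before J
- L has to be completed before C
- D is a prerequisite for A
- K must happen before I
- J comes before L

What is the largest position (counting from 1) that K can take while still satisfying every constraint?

7

The tasks that are forced after K, directly or by a chain of constraints, are D, I, A, H, C. That's 5 tasks.
So at least 5 tasks follow K, putting K no later than position 7. That position is achievable by scheduling everything else first.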